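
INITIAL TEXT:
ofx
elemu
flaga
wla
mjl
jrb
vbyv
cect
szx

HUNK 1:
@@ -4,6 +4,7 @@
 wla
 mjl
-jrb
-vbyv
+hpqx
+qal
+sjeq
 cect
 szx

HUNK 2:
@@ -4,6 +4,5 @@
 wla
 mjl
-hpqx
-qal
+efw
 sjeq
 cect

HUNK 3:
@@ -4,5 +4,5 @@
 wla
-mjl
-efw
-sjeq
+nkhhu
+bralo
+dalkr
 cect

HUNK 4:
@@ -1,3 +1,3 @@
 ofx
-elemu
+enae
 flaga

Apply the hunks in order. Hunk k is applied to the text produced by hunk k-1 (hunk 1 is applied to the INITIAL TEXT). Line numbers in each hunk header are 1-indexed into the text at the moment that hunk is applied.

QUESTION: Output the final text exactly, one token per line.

Answer: ofx
enae
flaga
wla
nkhhu
bralo
dalkr
cect
szx

Derivation:
Hunk 1: at line 4 remove [jrb,vbyv] add [hpqx,qal,sjeq] -> 10 lines: ofx elemu flaga wla mjl hpqx qal sjeq cect szx
Hunk 2: at line 4 remove [hpqx,qal] add [efw] -> 9 lines: ofx elemu flaga wla mjl efw sjeq cect szx
Hunk 3: at line 4 remove [mjl,efw,sjeq] add [nkhhu,bralo,dalkr] -> 9 lines: ofx elemu flaga wla nkhhu bralo dalkr cect szx
Hunk 4: at line 1 remove [elemu] add [enae] -> 9 lines: ofx enae flaga wla nkhhu bralo dalkr cect szx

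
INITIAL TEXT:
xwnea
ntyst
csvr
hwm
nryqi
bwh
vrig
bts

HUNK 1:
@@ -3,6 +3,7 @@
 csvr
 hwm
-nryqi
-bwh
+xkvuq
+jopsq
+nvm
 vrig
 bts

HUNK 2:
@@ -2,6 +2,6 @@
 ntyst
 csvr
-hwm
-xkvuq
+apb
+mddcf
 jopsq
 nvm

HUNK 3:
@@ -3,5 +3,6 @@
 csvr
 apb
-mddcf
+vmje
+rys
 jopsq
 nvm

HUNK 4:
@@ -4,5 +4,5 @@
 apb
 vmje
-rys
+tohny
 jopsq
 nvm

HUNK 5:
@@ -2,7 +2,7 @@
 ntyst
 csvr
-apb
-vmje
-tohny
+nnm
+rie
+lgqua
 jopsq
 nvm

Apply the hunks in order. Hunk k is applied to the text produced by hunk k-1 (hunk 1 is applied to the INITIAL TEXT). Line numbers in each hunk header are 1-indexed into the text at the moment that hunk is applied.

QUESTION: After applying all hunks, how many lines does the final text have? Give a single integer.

Answer: 10

Derivation:
Hunk 1: at line 3 remove [nryqi,bwh] add [xkvuq,jopsq,nvm] -> 9 lines: xwnea ntyst csvr hwm xkvuq jopsq nvm vrig bts
Hunk 2: at line 2 remove [hwm,xkvuq] add [apb,mddcf] -> 9 lines: xwnea ntyst csvr apb mddcf jopsq nvm vrig bts
Hunk 3: at line 3 remove [mddcf] add [vmje,rys] -> 10 lines: xwnea ntyst csvr apb vmje rys jopsq nvm vrig bts
Hunk 4: at line 4 remove [rys] add [tohny] -> 10 lines: xwnea ntyst csvr apb vmje tohny jopsq nvm vrig bts
Hunk 5: at line 2 remove [apb,vmje,tohny] add [nnm,rie,lgqua] -> 10 lines: xwnea ntyst csvr nnm rie lgqua jopsq nvm vrig bts
Final line count: 10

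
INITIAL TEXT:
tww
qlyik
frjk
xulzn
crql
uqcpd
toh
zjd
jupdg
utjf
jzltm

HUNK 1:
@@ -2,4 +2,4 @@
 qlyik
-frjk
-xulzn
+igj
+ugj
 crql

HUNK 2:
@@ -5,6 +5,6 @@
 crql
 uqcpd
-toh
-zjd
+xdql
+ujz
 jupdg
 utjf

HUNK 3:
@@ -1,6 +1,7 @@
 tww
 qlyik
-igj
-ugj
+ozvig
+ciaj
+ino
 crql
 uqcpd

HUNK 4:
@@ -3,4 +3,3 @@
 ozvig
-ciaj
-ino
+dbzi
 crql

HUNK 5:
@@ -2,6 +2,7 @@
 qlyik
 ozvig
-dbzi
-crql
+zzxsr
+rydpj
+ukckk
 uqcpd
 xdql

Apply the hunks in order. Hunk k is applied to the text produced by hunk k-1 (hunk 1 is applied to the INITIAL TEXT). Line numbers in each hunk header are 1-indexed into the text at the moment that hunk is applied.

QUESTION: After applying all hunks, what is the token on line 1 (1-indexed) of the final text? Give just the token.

Answer: tww

Derivation:
Hunk 1: at line 2 remove [frjk,xulzn] add [igj,ugj] -> 11 lines: tww qlyik igj ugj crql uqcpd toh zjd jupdg utjf jzltm
Hunk 2: at line 5 remove [toh,zjd] add [xdql,ujz] -> 11 lines: tww qlyik igj ugj crql uqcpd xdql ujz jupdg utjf jzltm
Hunk 3: at line 1 remove [igj,ugj] add [ozvig,ciaj,ino] -> 12 lines: tww qlyik ozvig ciaj ino crql uqcpd xdql ujz jupdg utjf jzltm
Hunk 4: at line 3 remove [ciaj,ino] add [dbzi] -> 11 lines: tww qlyik ozvig dbzi crql uqcpd xdql ujz jupdg utjf jzltm
Hunk 5: at line 2 remove [dbzi,crql] add [zzxsr,rydpj,ukckk] -> 12 lines: tww qlyik ozvig zzxsr rydpj ukckk uqcpd xdql ujz jupdg utjf jzltm
Final line 1: tww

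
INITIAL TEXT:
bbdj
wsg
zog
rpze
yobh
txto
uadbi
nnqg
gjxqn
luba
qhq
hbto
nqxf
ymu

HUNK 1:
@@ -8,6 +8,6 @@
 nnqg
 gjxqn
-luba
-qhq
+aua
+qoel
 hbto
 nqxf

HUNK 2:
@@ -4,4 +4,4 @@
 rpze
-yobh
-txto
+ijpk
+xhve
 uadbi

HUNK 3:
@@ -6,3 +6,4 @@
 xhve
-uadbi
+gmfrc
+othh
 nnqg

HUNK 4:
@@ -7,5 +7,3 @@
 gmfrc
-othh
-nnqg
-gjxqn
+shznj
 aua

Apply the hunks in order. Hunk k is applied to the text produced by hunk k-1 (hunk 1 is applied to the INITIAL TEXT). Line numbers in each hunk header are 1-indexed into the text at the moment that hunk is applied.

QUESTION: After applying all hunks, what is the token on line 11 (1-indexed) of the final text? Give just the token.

Hunk 1: at line 8 remove [luba,qhq] add [aua,qoel] -> 14 lines: bbdj wsg zog rpze yobh txto uadbi nnqg gjxqn aua qoel hbto nqxf ymu
Hunk 2: at line 4 remove [yobh,txto] add [ijpk,xhve] -> 14 lines: bbdj wsg zog rpze ijpk xhve uadbi nnqg gjxqn aua qoel hbto nqxf ymu
Hunk 3: at line 6 remove [uadbi] add [gmfrc,othh] -> 15 lines: bbdj wsg zog rpze ijpk xhve gmfrc othh nnqg gjxqn aua qoel hbto nqxf ymu
Hunk 4: at line 7 remove [othh,nnqg,gjxqn] add [shznj] -> 13 lines: bbdj wsg zog rpze ijpk xhve gmfrc shznj aua qoel hbto nqxf ymu
Final line 11: hbto

Answer: hbto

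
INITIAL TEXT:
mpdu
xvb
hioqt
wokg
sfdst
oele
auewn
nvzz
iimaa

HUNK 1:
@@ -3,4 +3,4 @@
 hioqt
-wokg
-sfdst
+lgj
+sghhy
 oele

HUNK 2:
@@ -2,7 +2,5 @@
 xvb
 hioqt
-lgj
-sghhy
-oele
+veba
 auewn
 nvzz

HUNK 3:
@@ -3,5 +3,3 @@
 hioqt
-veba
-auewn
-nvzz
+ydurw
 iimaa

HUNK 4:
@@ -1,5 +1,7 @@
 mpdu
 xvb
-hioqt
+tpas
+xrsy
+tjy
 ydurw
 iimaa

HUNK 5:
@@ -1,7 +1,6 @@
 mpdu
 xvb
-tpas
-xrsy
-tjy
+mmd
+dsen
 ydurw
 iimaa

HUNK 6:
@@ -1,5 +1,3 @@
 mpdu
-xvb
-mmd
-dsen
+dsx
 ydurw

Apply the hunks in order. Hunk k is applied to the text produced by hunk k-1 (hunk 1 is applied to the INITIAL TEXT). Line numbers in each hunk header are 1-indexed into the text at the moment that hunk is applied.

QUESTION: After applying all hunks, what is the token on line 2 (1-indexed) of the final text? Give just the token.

Answer: dsx

Derivation:
Hunk 1: at line 3 remove [wokg,sfdst] add [lgj,sghhy] -> 9 lines: mpdu xvb hioqt lgj sghhy oele auewn nvzz iimaa
Hunk 2: at line 2 remove [lgj,sghhy,oele] add [veba] -> 7 lines: mpdu xvb hioqt veba auewn nvzz iimaa
Hunk 3: at line 3 remove [veba,auewn,nvzz] add [ydurw] -> 5 lines: mpdu xvb hioqt ydurw iimaa
Hunk 4: at line 1 remove [hioqt] add [tpas,xrsy,tjy] -> 7 lines: mpdu xvb tpas xrsy tjy ydurw iimaa
Hunk 5: at line 1 remove [tpas,xrsy,tjy] add [mmd,dsen] -> 6 lines: mpdu xvb mmd dsen ydurw iimaa
Hunk 6: at line 1 remove [xvb,mmd,dsen] add [dsx] -> 4 lines: mpdu dsx ydurw iimaa
Final line 2: dsx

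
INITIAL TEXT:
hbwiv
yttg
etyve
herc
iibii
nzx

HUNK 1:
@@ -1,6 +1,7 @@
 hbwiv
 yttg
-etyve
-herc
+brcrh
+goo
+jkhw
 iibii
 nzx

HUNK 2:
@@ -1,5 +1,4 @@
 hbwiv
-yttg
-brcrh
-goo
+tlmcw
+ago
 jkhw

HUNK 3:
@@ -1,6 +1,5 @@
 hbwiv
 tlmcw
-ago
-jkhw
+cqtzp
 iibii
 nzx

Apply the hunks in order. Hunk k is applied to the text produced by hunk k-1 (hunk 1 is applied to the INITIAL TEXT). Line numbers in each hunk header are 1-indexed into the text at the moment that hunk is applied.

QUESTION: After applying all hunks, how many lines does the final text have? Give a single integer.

Answer: 5

Derivation:
Hunk 1: at line 1 remove [etyve,herc] add [brcrh,goo,jkhw] -> 7 lines: hbwiv yttg brcrh goo jkhw iibii nzx
Hunk 2: at line 1 remove [yttg,brcrh,goo] add [tlmcw,ago] -> 6 lines: hbwiv tlmcw ago jkhw iibii nzx
Hunk 3: at line 1 remove [ago,jkhw] add [cqtzp] -> 5 lines: hbwiv tlmcw cqtzp iibii nzx
Final line count: 5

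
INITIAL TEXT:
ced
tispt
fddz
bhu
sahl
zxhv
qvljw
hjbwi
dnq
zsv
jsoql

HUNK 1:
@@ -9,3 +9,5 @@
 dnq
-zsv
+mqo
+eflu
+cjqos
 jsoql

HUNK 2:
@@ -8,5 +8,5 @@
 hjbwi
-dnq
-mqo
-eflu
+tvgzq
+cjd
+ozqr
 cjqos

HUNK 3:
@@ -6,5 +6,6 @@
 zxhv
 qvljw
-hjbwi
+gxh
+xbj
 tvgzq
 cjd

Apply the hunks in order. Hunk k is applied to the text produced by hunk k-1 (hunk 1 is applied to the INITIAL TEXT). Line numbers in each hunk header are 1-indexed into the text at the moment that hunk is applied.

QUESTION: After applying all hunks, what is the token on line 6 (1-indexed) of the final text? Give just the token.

Answer: zxhv

Derivation:
Hunk 1: at line 9 remove [zsv] add [mqo,eflu,cjqos] -> 13 lines: ced tispt fddz bhu sahl zxhv qvljw hjbwi dnq mqo eflu cjqos jsoql
Hunk 2: at line 8 remove [dnq,mqo,eflu] add [tvgzq,cjd,ozqr] -> 13 lines: ced tispt fddz bhu sahl zxhv qvljw hjbwi tvgzq cjd ozqr cjqos jsoql
Hunk 3: at line 6 remove [hjbwi] add [gxh,xbj] -> 14 lines: ced tispt fddz bhu sahl zxhv qvljw gxh xbj tvgzq cjd ozqr cjqos jsoql
Final line 6: zxhv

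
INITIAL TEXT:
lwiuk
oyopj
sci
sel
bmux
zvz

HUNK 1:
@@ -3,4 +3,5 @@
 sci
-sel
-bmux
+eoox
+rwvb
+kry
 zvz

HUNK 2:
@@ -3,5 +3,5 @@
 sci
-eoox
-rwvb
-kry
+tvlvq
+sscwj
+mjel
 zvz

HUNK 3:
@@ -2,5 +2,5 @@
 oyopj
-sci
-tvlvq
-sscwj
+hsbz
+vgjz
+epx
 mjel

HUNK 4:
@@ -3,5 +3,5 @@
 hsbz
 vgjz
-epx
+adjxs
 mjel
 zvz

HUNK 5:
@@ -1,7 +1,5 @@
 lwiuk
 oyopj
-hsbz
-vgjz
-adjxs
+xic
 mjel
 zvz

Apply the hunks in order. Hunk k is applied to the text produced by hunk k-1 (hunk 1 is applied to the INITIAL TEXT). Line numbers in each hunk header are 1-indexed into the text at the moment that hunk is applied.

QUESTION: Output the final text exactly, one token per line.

Hunk 1: at line 3 remove [sel,bmux] add [eoox,rwvb,kry] -> 7 lines: lwiuk oyopj sci eoox rwvb kry zvz
Hunk 2: at line 3 remove [eoox,rwvb,kry] add [tvlvq,sscwj,mjel] -> 7 lines: lwiuk oyopj sci tvlvq sscwj mjel zvz
Hunk 3: at line 2 remove [sci,tvlvq,sscwj] add [hsbz,vgjz,epx] -> 7 lines: lwiuk oyopj hsbz vgjz epx mjel zvz
Hunk 4: at line 3 remove [epx] add [adjxs] -> 7 lines: lwiuk oyopj hsbz vgjz adjxs mjel zvz
Hunk 5: at line 1 remove [hsbz,vgjz,adjxs] add [xic] -> 5 lines: lwiuk oyopj xic mjel zvz

Answer: lwiuk
oyopj
xic
mjel
zvz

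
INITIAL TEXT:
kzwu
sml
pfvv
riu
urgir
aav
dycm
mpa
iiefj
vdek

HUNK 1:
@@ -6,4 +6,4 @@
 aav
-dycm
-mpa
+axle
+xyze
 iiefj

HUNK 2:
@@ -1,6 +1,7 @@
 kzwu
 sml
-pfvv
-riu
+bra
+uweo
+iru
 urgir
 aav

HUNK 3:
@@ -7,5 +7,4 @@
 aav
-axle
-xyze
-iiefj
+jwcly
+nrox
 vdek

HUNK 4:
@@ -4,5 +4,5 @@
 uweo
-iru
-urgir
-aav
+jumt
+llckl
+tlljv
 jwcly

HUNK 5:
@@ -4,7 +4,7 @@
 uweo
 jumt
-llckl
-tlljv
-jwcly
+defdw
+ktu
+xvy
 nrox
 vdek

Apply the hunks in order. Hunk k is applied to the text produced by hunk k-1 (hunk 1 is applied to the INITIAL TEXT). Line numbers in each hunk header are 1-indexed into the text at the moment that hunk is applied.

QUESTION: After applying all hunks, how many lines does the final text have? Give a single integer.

Hunk 1: at line 6 remove [dycm,mpa] add [axle,xyze] -> 10 lines: kzwu sml pfvv riu urgir aav axle xyze iiefj vdek
Hunk 2: at line 1 remove [pfvv,riu] add [bra,uweo,iru] -> 11 lines: kzwu sml bra uweo iru urgir aav axle xyze iiefj vdek
Hunk 3: at line 7 remove [axle,xyze,iiefj] add [jwcly,nrox] -> 10 lines: kzwu sml bra uweo iru urgir aav jwcly nrox vdek
Hunk 4: at line 4 remove [iru,urgir,aav] add [jumt,llckl,tlljv] -> 10 lines: kzwu sml bra uweo jumt llckl tlljv jwcly nrox vdek
Hunk 5: at line 4 remove [llckl,tlljv,jwcly] add [defdw,ktu,xvy] -> 10 lines: kzwu sml bra uweo jumt defdw ktu xvy nrox vdek
Final line count: 10

Answer: 10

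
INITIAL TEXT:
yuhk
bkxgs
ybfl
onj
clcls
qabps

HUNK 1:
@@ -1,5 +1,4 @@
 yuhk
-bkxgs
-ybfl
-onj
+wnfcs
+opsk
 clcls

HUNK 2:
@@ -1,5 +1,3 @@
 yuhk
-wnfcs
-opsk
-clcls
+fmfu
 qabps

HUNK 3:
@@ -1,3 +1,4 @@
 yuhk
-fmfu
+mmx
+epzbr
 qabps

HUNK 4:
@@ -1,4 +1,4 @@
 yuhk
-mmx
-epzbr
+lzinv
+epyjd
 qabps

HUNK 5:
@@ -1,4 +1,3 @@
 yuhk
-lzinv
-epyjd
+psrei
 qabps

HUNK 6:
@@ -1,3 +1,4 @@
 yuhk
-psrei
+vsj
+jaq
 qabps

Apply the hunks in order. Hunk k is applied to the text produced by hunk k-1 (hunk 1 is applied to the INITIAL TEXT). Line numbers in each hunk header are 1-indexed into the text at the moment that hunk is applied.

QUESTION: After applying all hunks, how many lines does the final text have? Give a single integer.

Hunk 1: at line 1 remove [bkxgs,ybfl,onj] add [wnfcs,opsk] -> 5 lines: yuhk wnfcs opsk clcls qabps
Hunk 2: at line 1 remove [wnfcs,opsk,clcls] add [fmfu] -> 3 lines: yuhk fmfu qabps
Hunk 3: at line 1 remove [fmfu] add [mmx,epzbr] -> 4 lines: yuhk mmx epzbr qabps
Hunk 4: at line 1 remove [mmx,epzbr] add [lzinv,epyjd] -> 4 lines: yuhk lzinv epyjd qabps
Hunk 5: at line 1 remove [lzinv,epyjd] add [psrei] -> 3 lines: yuhk psrei qabps
Hunk 6: at line 1 remove [psrei] add [vsj,jaq] -> 4 lines: yuhk vsj jaq qabps
Final line count: 4

Answer: 4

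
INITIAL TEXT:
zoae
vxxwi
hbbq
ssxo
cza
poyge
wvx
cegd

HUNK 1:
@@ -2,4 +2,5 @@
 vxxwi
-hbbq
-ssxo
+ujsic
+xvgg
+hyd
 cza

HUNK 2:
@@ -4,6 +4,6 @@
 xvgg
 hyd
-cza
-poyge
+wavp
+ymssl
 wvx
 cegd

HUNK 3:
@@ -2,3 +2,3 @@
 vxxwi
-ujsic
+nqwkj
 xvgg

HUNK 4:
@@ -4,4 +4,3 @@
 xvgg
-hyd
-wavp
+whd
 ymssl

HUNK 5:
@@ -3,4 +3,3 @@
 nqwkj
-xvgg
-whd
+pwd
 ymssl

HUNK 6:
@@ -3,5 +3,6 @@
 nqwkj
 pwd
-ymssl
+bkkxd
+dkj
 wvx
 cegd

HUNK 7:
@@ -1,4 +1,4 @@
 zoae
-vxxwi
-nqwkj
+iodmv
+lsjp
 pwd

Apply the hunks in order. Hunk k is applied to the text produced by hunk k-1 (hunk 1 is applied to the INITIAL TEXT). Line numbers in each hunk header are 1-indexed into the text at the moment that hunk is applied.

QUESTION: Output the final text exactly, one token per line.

Hunk 1: at line 2 remove [hbbq,ssxo] add [ujsic,xvgg,hyd] -> 9 lines: zoae vxxwi ujsic xvgg hyd cza poyge wvx cegd
Hunk 2: at line 4 remove [cza,poyge] add [wavp,ymssl] -> 9 lines: zoae vxxwi ujsic xvgg hyd wavp ymssl wvx cegd
Hunk 3: at line 2 remove [ujsic] add [nqwkj] -> 9 lines: zoae vxxwi nqwkj xvgg hyd wavp ymssl wvx cegd
Hunk 4: at line 4 remove [hyd,wavp] add [whd] -> 8 lines: zoae vxxwi nqwkj xvgg whd ymssl wvx cegd
Hunk 5: at line 3 remove [xvgg,whd] add [pwd] -> 7 lines: zoae vxxwi nqwkj pwd ymssl wvx cegd
Hunk 6: at line 3 remove [ymssl] add [bkkxd,dkj] -> 8 lines: zoae vxxwi nqwkj pwd bkkxd dkj wvx cegd
Hunk 7: at line 1 remove [vxxwi,nqwkj] add [iodmv,lsjp] -> 8 lines: zoae iodmv lsjp pwd bkkxd dkj wvx cegd

Answer: zoae
iodmv
lsjp
pwd
bkkxd
dkj
wvx
cegd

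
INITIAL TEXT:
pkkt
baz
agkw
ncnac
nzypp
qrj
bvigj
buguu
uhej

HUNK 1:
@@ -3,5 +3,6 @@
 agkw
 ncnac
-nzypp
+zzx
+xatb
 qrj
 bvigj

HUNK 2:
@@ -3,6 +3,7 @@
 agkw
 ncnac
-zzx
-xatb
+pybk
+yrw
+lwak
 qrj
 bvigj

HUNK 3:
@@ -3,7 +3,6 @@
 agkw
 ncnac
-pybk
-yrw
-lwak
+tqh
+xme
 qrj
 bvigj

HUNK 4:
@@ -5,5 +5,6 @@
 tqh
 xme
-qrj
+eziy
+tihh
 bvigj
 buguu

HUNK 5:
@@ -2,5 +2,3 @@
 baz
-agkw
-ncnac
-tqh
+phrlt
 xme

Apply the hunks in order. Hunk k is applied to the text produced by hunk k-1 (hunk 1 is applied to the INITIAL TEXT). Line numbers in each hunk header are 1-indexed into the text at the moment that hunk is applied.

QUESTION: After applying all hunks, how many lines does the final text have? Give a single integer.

Hunk 1: at line 3 remove [nzypp] add [zzx,xatb] -> 10 lines: pkkt baz agkw ncnac zzx xatb qrj bvigj buguu uhej
Hunk 2: at line 3 remove [zzx,xatb] add [pybk,yrw,lwak] -> 11 lines: pkkt baz agkw ncnac pybk yrw lwak qrj bvigj buguu uhej
Hunk 3: at line 3 remove [pybk,yrw,lwak] add [tqh,xme] -> 10 lines: pkkt baz agkw ncnac tqh xme qrj bvigj buguu uhej
Hunk 4: at line 5 remove [qrj] add [eziy,tihh] -> 11 lines: pkkt baz agkw ncnac tqh xme eziy tihh bvigj buguu uhej
Hunk 5: at line 2 remove [agkw,ncnac,tqh] add [phrlt] -> 9 lines: pkkt baz phrlt xme eziy tihh bvigj buguu uhej
Final line count: 9

Answer: 9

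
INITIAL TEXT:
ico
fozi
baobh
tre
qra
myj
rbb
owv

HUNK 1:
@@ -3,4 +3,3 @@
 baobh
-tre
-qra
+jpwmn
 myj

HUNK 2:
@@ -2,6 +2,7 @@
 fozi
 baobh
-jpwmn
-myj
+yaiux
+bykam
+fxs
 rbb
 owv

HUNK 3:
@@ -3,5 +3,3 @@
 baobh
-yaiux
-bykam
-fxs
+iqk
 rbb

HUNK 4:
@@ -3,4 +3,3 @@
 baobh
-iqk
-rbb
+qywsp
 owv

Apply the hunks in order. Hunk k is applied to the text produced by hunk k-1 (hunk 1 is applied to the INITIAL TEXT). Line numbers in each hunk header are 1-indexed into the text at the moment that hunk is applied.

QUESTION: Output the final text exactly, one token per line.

Hunk 1: at line 3 remove [tre,qra] add [jpwmn] -> 7 lines: ico fozi baobh jpwmn myj rbb owv
Hunk 2: at line 2 remove [jpwmn,myj] add [yaiux,bykam,fxs] -> 8 lines: ico fozi baobh yaiux bykam fxs rbb owv
Hunk 3: at line 3 remove [yaiux,bykam,fxs] add [iqk] -> 6 lines: ico fozi baobh iqk rbb owv
Hunk 4: at line 3 remove [iqk,rbb] add [qywsp] -> 5 lines: ico fozi baobh qywsp owv

Answer: ico
fozi
baobh
qywsp
owv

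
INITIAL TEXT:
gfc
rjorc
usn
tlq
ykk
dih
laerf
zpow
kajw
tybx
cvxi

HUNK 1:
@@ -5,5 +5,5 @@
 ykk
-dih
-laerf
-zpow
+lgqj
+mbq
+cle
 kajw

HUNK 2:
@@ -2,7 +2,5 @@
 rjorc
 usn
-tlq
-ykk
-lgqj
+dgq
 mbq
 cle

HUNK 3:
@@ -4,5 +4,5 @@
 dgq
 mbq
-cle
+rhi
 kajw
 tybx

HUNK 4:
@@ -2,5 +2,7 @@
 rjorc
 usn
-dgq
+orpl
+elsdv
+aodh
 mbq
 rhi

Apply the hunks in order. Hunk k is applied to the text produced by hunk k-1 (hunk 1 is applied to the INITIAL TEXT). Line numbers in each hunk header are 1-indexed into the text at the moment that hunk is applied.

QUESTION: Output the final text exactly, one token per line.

Hunk 1: at line 5 remove [dih,laerf,zpow] add [lgqj,mbq,cle] -> 11 lines: gfc rjorc usn tlq ykk lgqj mbq cle kajw tybx cvxi
Hunk 2: at line 2 remove [tlq,ykk,lgqj] add [dgq] -> 9 lines: gfc rjorc usn dgq mbq cle kajw tybx cvxi
Hunk 3: at line 4 remove [cle] add [rhi] -> 9 lines: gfc rjorc usn dgq mbq rhi kajw tybx cvxi
Hunk 4: at line 2 remove [dgq] add [orpl,elsdv,aodh] -> 11 lines: gfc rjorc usn orpl elsdv aodh mbq rhi kajw tybx cvxi

Answer: gfc
rjorc
usn
orpl
elsdv
aodh
mbq
rhi
kajw
tybx
cvxi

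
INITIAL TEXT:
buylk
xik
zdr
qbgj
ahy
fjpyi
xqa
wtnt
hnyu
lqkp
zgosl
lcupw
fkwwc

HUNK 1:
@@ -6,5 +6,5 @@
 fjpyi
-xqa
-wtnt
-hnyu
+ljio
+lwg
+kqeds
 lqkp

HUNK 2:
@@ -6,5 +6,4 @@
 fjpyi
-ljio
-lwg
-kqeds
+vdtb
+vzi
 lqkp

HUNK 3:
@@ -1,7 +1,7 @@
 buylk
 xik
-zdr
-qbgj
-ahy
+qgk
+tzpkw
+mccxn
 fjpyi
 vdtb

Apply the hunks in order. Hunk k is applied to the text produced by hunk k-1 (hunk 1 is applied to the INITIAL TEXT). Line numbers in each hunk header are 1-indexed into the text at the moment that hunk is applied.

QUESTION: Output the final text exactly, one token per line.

Hunk 1: at line 6 remove [xqa,wtnt,hnyu] add [ljio,lwg,kqeds] -> 13 lines: buylk xik zdr qbgj ahy fjpyi ljio lwg kqeds lqkp zgosl lcupw fkwwc
Hunk 2: at line 6 remove [ljio,lwg,kqeds] add [vdtb,vzi] -> 12 lines: buylk xik zdr qbgj ahy fjpyi vdtb vzi lqkp zgosl lcupw fkwwc
Hunk 3: at line 1 remove [zdr,qbgj,ahy] add [qgk,tzpkw,mccxn] -> 12 lines: buylk xik qgk tzpkw mccxn fjpyi vdtb vzi lqkp zgosl lcupw fkwwc

Answer: buylk
xik
qgk
tzpkw
mccxn
fjpyi
vdtb
vzi
lqkp
zgosl
lcupw
fkwwc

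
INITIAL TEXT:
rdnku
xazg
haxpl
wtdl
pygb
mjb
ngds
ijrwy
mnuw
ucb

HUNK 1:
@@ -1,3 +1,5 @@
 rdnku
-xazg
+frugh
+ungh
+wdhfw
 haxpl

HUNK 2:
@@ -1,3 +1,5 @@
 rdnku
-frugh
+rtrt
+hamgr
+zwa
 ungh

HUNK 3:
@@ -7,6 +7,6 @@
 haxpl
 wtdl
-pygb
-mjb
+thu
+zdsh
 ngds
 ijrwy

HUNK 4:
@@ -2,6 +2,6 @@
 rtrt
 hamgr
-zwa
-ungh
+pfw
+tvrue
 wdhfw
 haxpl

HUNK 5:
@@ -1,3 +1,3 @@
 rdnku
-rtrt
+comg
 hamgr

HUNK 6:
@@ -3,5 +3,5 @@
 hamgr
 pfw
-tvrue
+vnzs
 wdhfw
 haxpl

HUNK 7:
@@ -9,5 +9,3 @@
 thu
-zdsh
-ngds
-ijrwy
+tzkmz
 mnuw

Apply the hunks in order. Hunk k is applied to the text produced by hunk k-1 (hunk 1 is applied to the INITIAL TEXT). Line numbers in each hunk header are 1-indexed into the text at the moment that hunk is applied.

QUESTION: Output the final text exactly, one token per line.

Answer: rdnku
comg
hamgr
pfw
vnzs
wdhfw
haxpl
wtdl
thu
tzkmz
mnuw
ucb

Derivation:
Hunk 1: at line 1 remove [xazg] add [frugh,ungh,wdhfw] -> 12 lines: rdnku frugh ungh wdhfw haxpl wtdl pygb mjb ngds ijrwy mnuw ucb
Hunk 2: at line 1 remove [frugh] add [rtrt,hamgr,zwa] -> 14 lines: rdnku rtrt hamgr zwa ungh wdhfw haxpl wtdl pygb mjb ngds ijrwy mnuw ucb
Hunk 3: at line 7 remove [pygb,mjb] add [thu,zdsh] -> 14 lines: rdnku rtrt hamgr zwa ungh wdhfw haxpl wtdl thu zdsh ngds ijrwy mnuw ucb
Hunk 4: at line 2 remove [zwa,ungh] add [pfw,tvrue] -> 14 lines: rdnku rtrt hamgr pfw tvrue wdhfw haxpl wtdl thu zdsh ngds ijrwy mnuw ucb
Hunk 5: at line 1 remove [rtrt] add [comg] -> 14 lines: rdnku comg hamgr pfw tvrue wdhfw haxpl wtdl thu zdsh ngds ijrwy mnuw ucb
Hunk 6: at line 3 remove [tvrue] add [vnzs] -> 14 lines: rdnku comg hamgr pfw vnzs wdhfw haxpl wtdl thu zdsh ngds ijrwy mnuw ucb
Hunk 7: at line 9 remove [zdsh,ngds,ijrwy] add [tzkmz] -> 12 lines: rdnku comg hamgr pfw vnzs wdhfw haxpl wtdl thu tzkmz mnuw ucb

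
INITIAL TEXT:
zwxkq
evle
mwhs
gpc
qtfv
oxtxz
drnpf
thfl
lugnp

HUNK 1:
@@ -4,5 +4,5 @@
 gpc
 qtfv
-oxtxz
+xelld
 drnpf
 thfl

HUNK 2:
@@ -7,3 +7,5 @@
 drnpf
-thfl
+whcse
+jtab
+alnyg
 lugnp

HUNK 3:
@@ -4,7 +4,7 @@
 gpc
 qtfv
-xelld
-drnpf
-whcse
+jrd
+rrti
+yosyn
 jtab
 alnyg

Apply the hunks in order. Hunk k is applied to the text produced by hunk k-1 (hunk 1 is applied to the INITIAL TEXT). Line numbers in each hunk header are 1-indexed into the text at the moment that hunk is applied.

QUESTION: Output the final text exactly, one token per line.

Answer: zwxkq
evle
mwhs
gpc
qtfv
jrd
rrti
yosyn
jtab
alnyg
lugnp

Derivation:
Hunk 1: at line 4 remove [oxtxz] add [xelld] -> 9 lines: zwxkq evle mwhs gpc qtfv xelld drnpf thfl lugnp
Hunk 2: at line 7 remove [thfl] add [whcse,jtab,alnyg] -> 11 lines: zwxkq evle mwhs gpc qtfv xelld drnpf whcse jtab alnyg lugnp
Hunk 3: at line 4 remove [xelld,drnpf,whcse] add [jrd,rrti,yosyn] -> 11 lines: zwxkq evle mwhs gpc qtfv jrd rrti yosyn jtab alnyg lugnp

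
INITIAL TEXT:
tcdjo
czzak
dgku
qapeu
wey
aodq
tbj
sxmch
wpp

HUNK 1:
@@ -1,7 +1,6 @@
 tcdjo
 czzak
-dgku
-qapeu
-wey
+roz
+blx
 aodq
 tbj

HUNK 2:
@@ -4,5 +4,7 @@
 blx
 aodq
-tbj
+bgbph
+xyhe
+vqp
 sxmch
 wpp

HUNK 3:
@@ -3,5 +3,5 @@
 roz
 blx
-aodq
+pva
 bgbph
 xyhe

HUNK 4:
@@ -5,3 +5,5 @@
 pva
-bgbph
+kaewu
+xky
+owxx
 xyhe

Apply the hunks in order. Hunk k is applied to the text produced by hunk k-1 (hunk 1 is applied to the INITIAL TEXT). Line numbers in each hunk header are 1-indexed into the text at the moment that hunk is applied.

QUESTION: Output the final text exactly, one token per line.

Answer: tcdjo
czzak
roz
blx
pva
kaewu
xky
owxx
xyhe
vqp
sxmch
wpp

Derivation:
Hunk 1: at line 1 remove [dgku,qapeu,wey] add [roz,blx] -> 8 lines: tcdjo czzak roz blx aodq tbj sxmch wpp
Hunk 2: at line 4 remove [tbj] add [bgbph,xyhe,vqp] -> 10 lines: tcdjo czzak roz blx aodq bgbph xyhe vqp sxmch wpp
Hunk 3: at line 3 remove [aodq] add [pva] -> 10 lines: tcdjo czzak roz blx pva bgbph xyhe vqp sxmch wpp
Hunk 4: at line 5 remove [bgbph] add [kaewu,xky,owxx] -> 12 lines: tcdjo czzak roz blx pva kaewu xky owxx xyhe vqp sxmch wpp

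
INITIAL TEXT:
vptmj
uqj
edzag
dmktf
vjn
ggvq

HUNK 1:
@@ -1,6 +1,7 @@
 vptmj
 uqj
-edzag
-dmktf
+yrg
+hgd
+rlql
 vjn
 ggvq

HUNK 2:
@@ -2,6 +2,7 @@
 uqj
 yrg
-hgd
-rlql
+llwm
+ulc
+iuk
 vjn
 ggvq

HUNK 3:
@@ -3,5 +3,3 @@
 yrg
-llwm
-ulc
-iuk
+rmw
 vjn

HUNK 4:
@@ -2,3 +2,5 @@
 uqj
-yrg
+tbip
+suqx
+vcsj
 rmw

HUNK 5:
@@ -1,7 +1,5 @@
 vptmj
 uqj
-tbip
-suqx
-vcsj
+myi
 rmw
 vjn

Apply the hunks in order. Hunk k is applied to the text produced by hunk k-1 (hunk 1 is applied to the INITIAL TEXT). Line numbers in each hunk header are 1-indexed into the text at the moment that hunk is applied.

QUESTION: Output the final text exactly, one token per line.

Hunk 1: at line 1 remove [edzag,dmktf] add [yrg,hgd,rlql] -> 7 lines: vptmj uqj yrg hgd rlql vjn ggvq
Hunk 2: at line 2 remove [hgd,rlql] add [llwm,ulc,iuk] -> 8 lines: vptmj uqj yrg llwm ulc iuk vjn ggvq
Hunk 3: at line 3 remove [llwm,ulc,iuk] add [rmw] -> 6 lines: vptmj uqj yrg rmw vjn ggvq
Hunk 4: at line 2 remove [yrg] add [tbip,suqx,vcsj] -> 8 lines: vptmj uqj tbip suqx vcsj rmw vjn ggvq
Hunk 5: at line 1 remove [tbip,suqx,vcsj] add [myi] -> 6 lines: vptmj uqj myi rmw vjn ggvq

Answer: vptmj
uqj
myi
rmw
vjn
ggvq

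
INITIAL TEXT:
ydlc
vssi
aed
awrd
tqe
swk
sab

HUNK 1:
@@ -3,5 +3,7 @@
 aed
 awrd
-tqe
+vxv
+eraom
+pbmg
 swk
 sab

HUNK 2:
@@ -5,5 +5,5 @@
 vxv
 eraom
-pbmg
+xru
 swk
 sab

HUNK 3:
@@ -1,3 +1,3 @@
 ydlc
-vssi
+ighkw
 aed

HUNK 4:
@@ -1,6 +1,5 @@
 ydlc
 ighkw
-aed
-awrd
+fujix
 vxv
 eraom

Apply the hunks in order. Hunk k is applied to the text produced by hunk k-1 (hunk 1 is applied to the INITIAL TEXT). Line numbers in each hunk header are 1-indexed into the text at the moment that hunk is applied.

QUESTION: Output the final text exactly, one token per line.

Answer: ydlc
ighkw
fujix
vxv
eraom
xru
swk
sab

Derivation:
Hunk 1: at line 3 remove [tqe] add [vxv,eraom,pbmg] -> 9 lines: ydlc vssi aed awrd vxv eraom pbmg swk sab
Hunk 2: at line 5 remove [pbmg] add [xru] -> 9 lines: ydlc vssi aed awrd vxv eraom xru swk sab
Hunk 3: at line 1 remove [vssi] add [ighkw] -> 9 lines: ydlc ighkw aed awrd vxv eraom xru swk sab
Hunk 4: at line 1 remove [aed,awrd] add [fujix] -> 8 lines: ydlc ighkw fujix vxv eraom xru swk sab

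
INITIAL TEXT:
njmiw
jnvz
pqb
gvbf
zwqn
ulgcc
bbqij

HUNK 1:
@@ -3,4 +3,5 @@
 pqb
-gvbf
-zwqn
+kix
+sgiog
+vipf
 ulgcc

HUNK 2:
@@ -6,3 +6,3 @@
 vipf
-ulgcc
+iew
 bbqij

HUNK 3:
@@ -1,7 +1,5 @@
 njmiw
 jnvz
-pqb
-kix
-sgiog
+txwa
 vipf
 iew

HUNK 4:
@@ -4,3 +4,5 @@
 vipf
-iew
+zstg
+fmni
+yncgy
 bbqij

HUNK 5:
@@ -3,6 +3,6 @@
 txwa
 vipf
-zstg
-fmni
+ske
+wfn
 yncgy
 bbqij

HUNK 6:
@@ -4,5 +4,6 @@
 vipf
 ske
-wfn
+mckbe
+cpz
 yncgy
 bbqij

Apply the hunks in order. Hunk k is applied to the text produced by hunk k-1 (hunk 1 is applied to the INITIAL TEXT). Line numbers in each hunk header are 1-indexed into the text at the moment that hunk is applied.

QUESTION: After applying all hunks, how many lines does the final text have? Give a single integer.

Answer: 9

Derivation:
Hunk 1: at line 3 remove [gvbf,zwqn] add [kix,sgiog,vipf] -> 8 lines: njmiw jnvz pqb kix sgiog vipf ulgcc bbqij
Hunk 2: at line 6 remove [ulgcc] add [iew] -> 8 lines: njmiw jnvz pqb kix sgiog vipf iew bbqij
Hunk 3: at line 1 remove [pqb,kix,sgiog] add [txwa] -> 6 lines: njmiw jnvz txwa vipf iew bbqij
Hunk 4: at line 4 remove [iew] add [zstg,fmni,yncgy] -> 8 lines: njmiw jnvz txwa vipf zstg fmni yncgy bbqij
Hunk 5: at line 3 remove [zstg,fmni] add [ske,wfn] -> 8 lines: njmiw jnvz txwa vipf ske wfn yncgy bbqij
Hunk 6: at line 4 remove [wfn] add [mckbe,cpz] -> 9 lines: njmiw jnvz txwa vipf ske mckbe cpz yncgy bbqij
Final line count: 9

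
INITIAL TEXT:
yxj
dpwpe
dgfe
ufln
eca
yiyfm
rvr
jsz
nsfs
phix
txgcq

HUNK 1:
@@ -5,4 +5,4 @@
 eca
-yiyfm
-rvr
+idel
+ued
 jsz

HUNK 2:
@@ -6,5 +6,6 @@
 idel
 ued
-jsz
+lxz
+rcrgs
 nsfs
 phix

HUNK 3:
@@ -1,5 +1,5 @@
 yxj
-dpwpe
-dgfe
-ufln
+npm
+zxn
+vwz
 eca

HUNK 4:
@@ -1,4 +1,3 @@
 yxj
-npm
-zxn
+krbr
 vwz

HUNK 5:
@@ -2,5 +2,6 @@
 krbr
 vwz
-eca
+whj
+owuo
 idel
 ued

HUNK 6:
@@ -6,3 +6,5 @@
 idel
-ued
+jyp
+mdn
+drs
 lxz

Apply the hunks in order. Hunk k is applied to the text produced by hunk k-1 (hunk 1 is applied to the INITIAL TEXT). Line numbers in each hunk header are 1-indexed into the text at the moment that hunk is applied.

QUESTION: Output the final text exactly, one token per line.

Answer: yxj
krbr
vwz
whj
owuo
idel
jyp
mdn
drs
lxz
rcrgs
nsfs
phix
txgcq

Derivation:
Hunk 1: at line 5 remove [yiyfm,rvr] add [idel,ued] -> 11 lines: yxj dpwpe dgfe ufln eca idel ued jsz nsfs phix txgcq
Hunk 2: at line 6 remove [jsz] add [lxz,rcrgs] -> 12 lines: yxj dpwpe dgfe ufln eca idel ued lxz rcrgs nsfs phix txgcq
Hunk 3: at line 1 remove [dpwpe,dgfe,ufln] add [npm,zxn,vwz] -> 12 lines: yxj npm zxn vwz eca idel ued lxz rcrgs nsfs phix txgcq
Hunk 4: at line 1 remove [npm,zxn] add [krbr] -> 11 lines: yxj krbr vwz eca idel ued lxz rcrgs nsfs phix txgcq
Hunk 5: at line 2 remove [eca] add [whj,owuo] -> 12 lines: yxj krbr vwz whj owuo idel ued lxz rcrgs nsfs phix txgcq
Hunk 6: at line 6 remove [ued] add [jyp,mdn,drs] -> 14 lines: yxj krbr vwz whj owuo idel jyp mdn drs lxz rcrgs nsfs phix txgcq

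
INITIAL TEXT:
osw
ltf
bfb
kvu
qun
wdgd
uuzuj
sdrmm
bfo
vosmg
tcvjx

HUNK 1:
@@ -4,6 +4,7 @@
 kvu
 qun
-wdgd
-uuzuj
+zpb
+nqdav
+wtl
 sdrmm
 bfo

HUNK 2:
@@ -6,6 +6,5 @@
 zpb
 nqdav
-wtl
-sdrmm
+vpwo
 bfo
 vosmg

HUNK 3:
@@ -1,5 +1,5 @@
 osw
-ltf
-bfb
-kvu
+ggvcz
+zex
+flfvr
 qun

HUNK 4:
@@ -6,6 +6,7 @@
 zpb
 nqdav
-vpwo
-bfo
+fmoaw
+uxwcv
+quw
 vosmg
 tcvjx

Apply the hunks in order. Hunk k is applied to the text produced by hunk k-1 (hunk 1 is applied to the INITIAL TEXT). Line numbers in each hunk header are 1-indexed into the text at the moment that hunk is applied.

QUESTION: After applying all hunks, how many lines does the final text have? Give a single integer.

Answer: 12

Derivation:
Hunk 1: at line 4 remove [wdgd,uuzuj] add [zpb,nqdav,wtl] -> 12 lines: osw ltf bfb kvu qun zpb nqdav wtl sdrmm bfo vosmg tcvjx
Hunk 2: at line 6 remove [wtl,sdrmm] add [vpwo] -> 11 lines: osw ltf bfb kvu qun zpb nqdav vpwo bfo vosmg tcvjx
Hunk 3: at line 1 remove [ltf,bfb,kvu] add [ggvcz,zex,flfvr] -> 11 lines: osw ggvcz zex flfvr qun zpb nqdav vpwo bfo vosmg tcvjx
Hunk 4: at line 6 remove [vpwo,bfo] add [fmoaw,uxwcv,quw] -> 12 lines: osw ggvcz zex flfvr qun zpb nqdav fmoaw uxwcv quw vosmg tcvjx
Final line count: 12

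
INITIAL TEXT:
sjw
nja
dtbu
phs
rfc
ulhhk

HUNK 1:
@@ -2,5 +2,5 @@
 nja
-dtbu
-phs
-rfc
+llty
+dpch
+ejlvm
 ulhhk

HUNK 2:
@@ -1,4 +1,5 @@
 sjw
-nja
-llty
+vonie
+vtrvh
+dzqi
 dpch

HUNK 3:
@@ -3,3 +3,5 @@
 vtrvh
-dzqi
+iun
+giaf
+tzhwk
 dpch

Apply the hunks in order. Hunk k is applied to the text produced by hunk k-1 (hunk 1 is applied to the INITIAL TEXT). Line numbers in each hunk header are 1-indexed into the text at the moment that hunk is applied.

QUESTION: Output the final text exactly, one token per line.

Answer: sjw
vonie
vtrvh
iun
giaf
tzhwk
dpch
ejlvm
ulhhk

Derivation:
Hunk 1: at line 2 remove [dtbu,phs,rfc] add [llty,dpch,ejlvm] -> 6 lines: sjw nja llty dpch ejlvm ulhhk
Hunk 2: at line 1 remove [nja,llty] add [vonie,vtrvh,dzqi] -> 7 lines: sjw vonie vtrvh dzqi dpch ejlvm ulhhk
Hunk 3: at line 3 remove [dzqi] add [iun,giaf,tzhwk] -> 9 lines: sjw vonie vtrvh iun giaf tzhwk dpch ejlvm ulhhk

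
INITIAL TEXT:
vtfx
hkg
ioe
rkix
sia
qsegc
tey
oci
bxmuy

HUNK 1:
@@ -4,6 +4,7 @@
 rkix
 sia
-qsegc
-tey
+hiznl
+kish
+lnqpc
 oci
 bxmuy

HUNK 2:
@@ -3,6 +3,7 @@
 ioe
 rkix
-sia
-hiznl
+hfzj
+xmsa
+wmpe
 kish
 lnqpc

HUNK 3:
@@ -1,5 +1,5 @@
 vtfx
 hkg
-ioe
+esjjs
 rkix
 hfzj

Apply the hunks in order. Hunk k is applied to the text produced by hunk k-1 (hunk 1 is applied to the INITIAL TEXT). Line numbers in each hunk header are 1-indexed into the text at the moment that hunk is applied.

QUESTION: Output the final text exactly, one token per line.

Answer: vtfx
hkg
esjjs
rkix
hfzj
xmsa
wmpe
kish
lnqpc
oci
bxmuy

Derivation:
Hunk 1: at line 4 remove [qsegc,tey] add [hiznl,kish,lnqpc] -> 10 lines: vtfx hkg ioe rkix sia hiznl kish lnqpc oci bxmuy
Hunk 2: at line 3 remove [sia,hiznl] add [hfzj,xmsa,wmpe] -> 11 lines: vtfx hkg ioe rkix hfzj xmsa wmpe kish lnqpc oci bxmuy
Hunk 3: at line 1 remove [ioe] add [esjjs] -> 11 lines: vtfx hkg esjjs rkix hfzj xmsa wmpe kish lnqpc oci bxmuy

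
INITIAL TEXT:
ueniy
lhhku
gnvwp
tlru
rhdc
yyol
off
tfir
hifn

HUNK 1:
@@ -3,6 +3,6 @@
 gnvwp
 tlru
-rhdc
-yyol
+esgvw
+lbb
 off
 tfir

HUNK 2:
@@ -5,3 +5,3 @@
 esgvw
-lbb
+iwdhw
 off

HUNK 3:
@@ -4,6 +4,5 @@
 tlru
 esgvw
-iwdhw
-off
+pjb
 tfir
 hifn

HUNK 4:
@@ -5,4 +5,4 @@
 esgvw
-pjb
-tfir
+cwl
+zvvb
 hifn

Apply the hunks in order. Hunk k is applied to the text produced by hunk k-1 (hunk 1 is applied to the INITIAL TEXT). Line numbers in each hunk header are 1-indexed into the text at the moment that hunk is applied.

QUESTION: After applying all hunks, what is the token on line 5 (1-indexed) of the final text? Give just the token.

Hunk 1: at line 3 remove [rhdc,yyol] add [esgvw,lbb] -> 9 lines: ueniy lhhku gnvwp tlru esgvw lbb off tfir hifn
Hunk 2: at line 5 remove [lbb] add [iwdhw] -> 9 lines: ueniy lhhku gnvwp tlru esgvw iwdhw off tfir hifn
Hunk 3: at line 4 remove [iwdhw,off] add [pjb] -> 8 lines: ueniy lhhku gnvwp tlru esgvw pjb tfir hifn
Hunk 4: at line 5 remove [pjb,tfir] add [cwl,zvvb] -> 8 lines: ueniy lhhku gnvwp tlru esgvw cwl zvvb hifn
Final line 5: esgvw

Answer: esgvw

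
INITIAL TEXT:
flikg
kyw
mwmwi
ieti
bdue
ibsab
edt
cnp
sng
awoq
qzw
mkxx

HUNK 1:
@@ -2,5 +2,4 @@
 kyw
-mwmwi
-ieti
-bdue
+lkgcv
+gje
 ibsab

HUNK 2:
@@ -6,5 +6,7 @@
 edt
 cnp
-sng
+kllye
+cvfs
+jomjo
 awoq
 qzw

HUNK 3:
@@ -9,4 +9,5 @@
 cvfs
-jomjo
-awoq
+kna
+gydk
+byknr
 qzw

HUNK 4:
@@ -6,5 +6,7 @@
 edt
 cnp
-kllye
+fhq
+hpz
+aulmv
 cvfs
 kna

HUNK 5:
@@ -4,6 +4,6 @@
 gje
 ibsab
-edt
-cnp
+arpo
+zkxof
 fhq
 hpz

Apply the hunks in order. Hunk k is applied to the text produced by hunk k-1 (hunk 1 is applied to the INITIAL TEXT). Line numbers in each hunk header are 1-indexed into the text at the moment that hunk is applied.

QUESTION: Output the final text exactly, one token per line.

Answer: flikg
kyw
lkgcv
gje
ibsab
arpo
zkxof
fhq
hpz
aulmv
cvfs
kna
gydk
byknr
qzw
mkxx

Derivation:
Hunk 1: at line 2 remove [mwmwi,ieti,bdue] add [lkgcv,gje] -> 11 lines: flikg kyw lkgcv gje ibsab edt cnp sng awoq qzw mkxx
Hunk 2: at line 6 remove [sng] add [kllye,cvfs,jomjo] -> 13 lines: flikg kyw lkgcv gje ibsab edt cnp kllye cvfs jomjo awoq qzw mkxx
Hunk 3: at line 9 remove [jomjo,awoq] add [kna,gydk,byknr] -> 14 lines: flikg kyw lkgcv gje ibsab edt cnp kllye cvfs kna gydk byknr qzw mkxx
Hunk 4: at line 6 remove [kllye] add [fhq,hpz,aulmv] -> 16 lines: flikg kyw lkgcv gje ibsab edt cnp fhq hpz aulmv cvfs kna gydk byknr qzw mkxx
Hunk 5: at line 4 remove [edt,cnp] add [arpo,zkxof] -> 16 lines: flikg kyw lkgcv gje ibsab arpo zkxof fhq hpz aulmv cvfs kna gydk byknr qzw mkxx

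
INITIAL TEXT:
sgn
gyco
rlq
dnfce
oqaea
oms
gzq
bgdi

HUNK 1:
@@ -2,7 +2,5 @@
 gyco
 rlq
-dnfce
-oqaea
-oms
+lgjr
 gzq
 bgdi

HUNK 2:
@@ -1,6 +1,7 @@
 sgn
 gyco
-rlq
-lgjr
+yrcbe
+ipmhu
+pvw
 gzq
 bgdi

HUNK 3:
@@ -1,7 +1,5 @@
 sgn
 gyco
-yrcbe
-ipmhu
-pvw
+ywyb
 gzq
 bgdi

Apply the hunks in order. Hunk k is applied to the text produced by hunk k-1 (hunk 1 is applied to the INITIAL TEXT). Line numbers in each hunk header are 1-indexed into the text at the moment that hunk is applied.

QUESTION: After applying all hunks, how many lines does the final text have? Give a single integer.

Answer: 5

Derivation:
Hunk 1: at line 2 remove [dnfce,oqaea,oms] add [lgjr] -> 6 lines: sgn gyco rlq lgjr gzq bgdi
Hunk 2: at line 1 remove [rlq,lgjr] add [yrcbe,ipmhu,pvw] -> 7 lines: sgn gyco yrcbe ipmhu pvw gzq bgdi
Hunk 3: at line 1 remove [yrcbe,ipmhu,pvw] add [ywyb] -> 5 lines: sgn gyco ywyb gzq bgdi
Final line count: 5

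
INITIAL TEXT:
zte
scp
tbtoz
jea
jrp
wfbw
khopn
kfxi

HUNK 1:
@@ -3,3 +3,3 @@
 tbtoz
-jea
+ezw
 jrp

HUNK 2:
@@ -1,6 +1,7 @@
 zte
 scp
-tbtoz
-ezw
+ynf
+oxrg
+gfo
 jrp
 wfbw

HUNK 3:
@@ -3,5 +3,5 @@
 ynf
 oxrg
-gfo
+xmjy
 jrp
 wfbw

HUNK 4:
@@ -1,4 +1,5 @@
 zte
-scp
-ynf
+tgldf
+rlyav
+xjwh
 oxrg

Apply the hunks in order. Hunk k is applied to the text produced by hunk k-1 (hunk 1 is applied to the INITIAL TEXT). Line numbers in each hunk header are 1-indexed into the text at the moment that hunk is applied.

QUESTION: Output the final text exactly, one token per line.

Answer: zte
tgldf
rlyav
xjwh
oxrg
xmjy
jrp
wfbw
khopn
kfxi

Derivation:
Hunk 1: at line 3 remove [jea] add [ezw] -> 8 lines: zte scp tbtoz ezw jrp wfbw khopn kfxi
Hunk 2: at line 1 remove [tbtoz,ezw] add [ynf,oxrg,gfo] -> 9 lines: zte scp ynf oxrg gfo jrp wfbw khopn kfxi
Hunk 3: at line 3 remove [gfo] add [xmjy] -> 9 lines: zte scp ynf oxrg xmjy jrp wfbw khopn kfxi
Hunk 4: at line 1 remove [scp,ynf] add [tgldf,rlyav,xjwh] -> 10 lines: zte tgldf rlyav xjwh oxrg xmjy jrp wfbw khopn kfxi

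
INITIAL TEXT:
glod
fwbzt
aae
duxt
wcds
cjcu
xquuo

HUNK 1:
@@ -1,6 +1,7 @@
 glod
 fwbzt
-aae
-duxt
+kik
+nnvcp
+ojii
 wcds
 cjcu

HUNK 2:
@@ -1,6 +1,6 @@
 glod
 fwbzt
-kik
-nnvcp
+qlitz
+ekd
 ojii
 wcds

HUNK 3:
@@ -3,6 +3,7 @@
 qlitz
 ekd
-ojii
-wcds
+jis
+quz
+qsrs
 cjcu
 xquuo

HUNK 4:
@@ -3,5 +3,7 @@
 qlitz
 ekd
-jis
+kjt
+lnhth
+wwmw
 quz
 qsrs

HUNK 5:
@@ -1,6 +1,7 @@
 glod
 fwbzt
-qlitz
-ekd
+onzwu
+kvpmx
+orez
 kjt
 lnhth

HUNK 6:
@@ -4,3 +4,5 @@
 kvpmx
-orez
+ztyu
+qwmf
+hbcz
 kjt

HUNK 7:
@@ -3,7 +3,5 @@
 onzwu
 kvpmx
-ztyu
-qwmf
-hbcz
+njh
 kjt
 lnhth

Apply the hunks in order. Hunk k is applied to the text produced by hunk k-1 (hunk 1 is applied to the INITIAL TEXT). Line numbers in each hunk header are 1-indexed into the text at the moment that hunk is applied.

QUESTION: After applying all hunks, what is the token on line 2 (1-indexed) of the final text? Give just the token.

Hunk 1: at line 1 remove [aae,duxt] add [kik,nnvcp,ojii] -> 8 lines: glod fwbzt kik nnvcp ojii wcds cjcu xquuo
Hunk 2: at line 1 remove [kik,nnvcp] add [qlitz,ekd] -> 8 lines: glod fwbzt qlitz ekd ojii wcds cjcu xquuo
Hunk 3: at line 3 remove [ojii,wcds] add [jis,quz,qsrs] -> 9 lines: glod fwbzt qlitz ekd jis quz qsrs cjcu xquuo
Hunk 4: at line 3 remove [jis] add [kjt,lnhth,wwmw] -> 11 lines: glod fwbzt qlitz ekd kjt lnhth wwmw quz qsrs cjcu xquuo
Hunk 5: at line 1 remove [qlitz,ekd] add [onzwu,kvpmx,orez] -> 12 lines: glod fwbzt onzwu kvpmx orez kjt lnhth wwmw quz qsrs cjcu xquuo
Hunk 6: at line 4 remove [orez] add [ztyu,qwmf,hbcz] -> 14 lines: glod fwbzt onzwu kvpmx ztyu qwmf hbcz kjt lnhth wwmw quz qsrs cjcu xquuo
Hunk 7: at line 3 remove [ztyu,qwmf,hbcz] add [njh] -> 12 lines: glod fwbzt onzwu kvpmx njh kjt lnhth wwmw quz qsrs cjcu xquuo
Final line 2: fwbzt

Answer: fwbzt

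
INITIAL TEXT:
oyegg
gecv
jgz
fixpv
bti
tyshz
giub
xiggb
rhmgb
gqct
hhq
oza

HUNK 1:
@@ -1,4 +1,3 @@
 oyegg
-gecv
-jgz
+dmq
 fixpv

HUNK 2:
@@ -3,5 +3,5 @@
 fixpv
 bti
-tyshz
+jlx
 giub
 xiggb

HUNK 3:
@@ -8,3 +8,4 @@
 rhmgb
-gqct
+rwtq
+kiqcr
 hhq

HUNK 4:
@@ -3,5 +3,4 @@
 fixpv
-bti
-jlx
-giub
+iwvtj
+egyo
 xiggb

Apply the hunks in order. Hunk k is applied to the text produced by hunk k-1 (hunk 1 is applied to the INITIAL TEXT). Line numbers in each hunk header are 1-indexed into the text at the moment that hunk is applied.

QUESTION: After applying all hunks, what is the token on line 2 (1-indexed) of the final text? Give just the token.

Hunk 1: at line 1 remove [gecv,jgz] add [dmq] -> 11 lines: oyegg dmq fixpv bti tyshz giub xiggb rhmgb gqct hhq oza
Hunk 2: at line 3 remove [tyshz] add [jlx] -> 11 lines: oyegg dmq fixpv bti jlx giub xiggb rhmgb gqct hhq oza
Hunk 3: at line 8 remove [gqct] add [rwtq,kiqcr] -> 12 lines: oyegg dmq fixpv bti jlx giub xiggb rhmgb rwtq kiqcr hhq oza
Hunk 4: at line 3 remove [bti,jlx,giub] add [iwvtj,egyo] -> 11 lines: oyegg dmq fixpv iwvtj egyo xiggb rhmgb rwtq kiqcr hhq oza
Final line 2: dmq

Answer: dmq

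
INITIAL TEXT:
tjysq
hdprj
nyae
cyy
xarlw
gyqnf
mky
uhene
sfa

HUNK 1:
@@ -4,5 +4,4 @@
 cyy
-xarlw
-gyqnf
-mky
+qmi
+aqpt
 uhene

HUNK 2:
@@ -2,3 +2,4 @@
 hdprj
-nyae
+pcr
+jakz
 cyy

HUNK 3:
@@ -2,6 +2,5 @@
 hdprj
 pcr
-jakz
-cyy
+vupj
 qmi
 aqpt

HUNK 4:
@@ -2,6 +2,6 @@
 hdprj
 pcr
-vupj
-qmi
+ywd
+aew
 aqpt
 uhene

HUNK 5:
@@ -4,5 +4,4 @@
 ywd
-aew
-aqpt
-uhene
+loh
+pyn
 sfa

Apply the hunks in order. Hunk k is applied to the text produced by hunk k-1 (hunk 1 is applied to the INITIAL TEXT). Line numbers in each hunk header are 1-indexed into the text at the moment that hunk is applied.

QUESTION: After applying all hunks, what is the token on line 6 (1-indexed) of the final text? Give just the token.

Answer: pyn

Derivation:
Hunk 1: at line 4 remove [xarlw,gyqnf,mky] add [qmi,aqpt] -> 8 lines: tjysq hdprj nyae cyy qmi aqpt uhene sfa
Hunk 2: at line 2 remove [nyae] add [pcr,jakz] -> 9 lines: tjysq hdprj pcr jakz cyy qmi aqpt uhene sfa
Hunk 3: at line 2 remove [jakz,cyy] add [vupj] -> 8 lines: tjysq hdprj pcr vupj qmi aqpt uhene sfa
Hunk 4: at line 2 remove [vupj,qmi] add [ywd,aew] -> 8 lines: tjysq hdprj pcr ywd aew aqpt uhene sfa
Hunk 5: at line 4 remove [aew,aqpt,uhene] add [loh,pyn] -> 7 lines: tjysq hdprj pcr ywd loh pyn sfa
Final line 6: pyn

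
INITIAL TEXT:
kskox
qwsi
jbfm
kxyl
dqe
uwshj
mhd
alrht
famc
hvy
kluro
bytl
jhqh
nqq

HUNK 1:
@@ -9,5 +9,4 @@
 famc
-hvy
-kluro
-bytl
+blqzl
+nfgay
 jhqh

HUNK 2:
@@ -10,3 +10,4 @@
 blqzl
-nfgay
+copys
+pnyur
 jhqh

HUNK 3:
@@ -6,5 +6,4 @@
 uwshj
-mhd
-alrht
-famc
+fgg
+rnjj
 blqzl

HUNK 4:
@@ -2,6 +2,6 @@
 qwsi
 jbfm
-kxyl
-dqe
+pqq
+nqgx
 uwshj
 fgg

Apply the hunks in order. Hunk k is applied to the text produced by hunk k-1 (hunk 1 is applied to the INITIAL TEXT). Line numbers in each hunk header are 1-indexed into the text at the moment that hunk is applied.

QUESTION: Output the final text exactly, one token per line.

Hunk 1: at line 9 remove [hvy,kluro,bytl] add [blqzl,nfgay] -> 13 lines: kskox qwsi jbfm kxyl dqe uwshj mhd alrht famc blqzl nfgay jhqh nqq
Hunk 2: at line 10 remove [nfgay] add [copys,pnyur] -> 14 lines: kskox qwsi jbfm kxyl dqe uwshj mhd alrht famc blqzl copys pnyur jhqh nqq
Hunk 3: at line 6 remove [mhd,alrht,famc] add [fgg,rnjj] -> 13 lines: kskox qwsi jbfm kxyl dqe uwshj fgg rnjj blqzl copys pnyur jhqh nqq
Hunk 4: at line 2 remove [kxyl,dqe] add [pqq,nqgx] -> 13 lines: kskox qwsi jbfm pqq nqgx uwshj fgg rnjj blqzl copys pnyur jhqh nqq

Answer: kskox
qwsi
jbfm
pqq
nqgx
uwshj
fgg
rnjj
blqzl
copys
pnyur
jhqh
nqq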